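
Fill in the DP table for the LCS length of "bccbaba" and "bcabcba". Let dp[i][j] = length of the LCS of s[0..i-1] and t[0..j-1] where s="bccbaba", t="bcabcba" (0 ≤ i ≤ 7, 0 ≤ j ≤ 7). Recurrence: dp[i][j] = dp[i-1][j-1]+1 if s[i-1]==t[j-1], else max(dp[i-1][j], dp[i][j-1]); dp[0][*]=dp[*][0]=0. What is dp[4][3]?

   ''  b  c  a  b  c  b  a
''  0  0  0  0  0  0  0  0
 b  0  1  1  1  1  1  1  1
 c  0  1  2  2  2  2  2  2
 c  0  1  2  2  2  3  3  3
 b  0  1  2  2  3  3  4  4
 a  0  1  2  3  3  3  4  5
 b  0  1  2  3  4  4  4  5
 a  0  1  2  3  4  4  4  5

2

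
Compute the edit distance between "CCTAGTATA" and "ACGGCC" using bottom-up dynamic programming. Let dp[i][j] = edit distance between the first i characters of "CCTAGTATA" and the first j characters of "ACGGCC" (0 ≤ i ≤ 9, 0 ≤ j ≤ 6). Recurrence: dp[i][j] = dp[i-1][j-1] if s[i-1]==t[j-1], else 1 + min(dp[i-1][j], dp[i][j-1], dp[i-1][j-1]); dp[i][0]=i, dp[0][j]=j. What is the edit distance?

   ''  A  C  G  G  C  C
''  0  1  2  3  4  5  6
 C  1  1  1  2  3  4  5
 C  2  2  1  2  3  3  4
 T  3  3  2  2  3  4  4
 A  4  3  3  3  3  4  5
 G  5  4  4  3  3  4  5
 T  6  5  5  4  4  4  5
 A  7  6  6  5  5  5  5
 T  8  7  7  6  6  6  6
 A  9  8  8  7  7  7  7

7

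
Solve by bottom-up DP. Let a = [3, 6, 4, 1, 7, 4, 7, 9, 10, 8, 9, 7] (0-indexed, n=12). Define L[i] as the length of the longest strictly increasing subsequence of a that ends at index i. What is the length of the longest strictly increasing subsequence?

5

   i    0    1    2    3    4    5    6    7    8    9   10   11
a[i]    3    6    4    1    7    4    7    9   10    8    9    7
L[i]    1    2    2    1    3    2    3    4    5    4    5    3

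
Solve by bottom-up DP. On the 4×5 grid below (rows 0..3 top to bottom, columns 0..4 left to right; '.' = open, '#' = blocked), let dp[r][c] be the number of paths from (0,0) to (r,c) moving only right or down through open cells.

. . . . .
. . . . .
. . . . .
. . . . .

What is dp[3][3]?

r\c   0   1   2   3   4
  0   1   1   1   1   1
  1   1   2   3   4   5
  2   1   3   6  10  15
  3   1   4  10  20  35

20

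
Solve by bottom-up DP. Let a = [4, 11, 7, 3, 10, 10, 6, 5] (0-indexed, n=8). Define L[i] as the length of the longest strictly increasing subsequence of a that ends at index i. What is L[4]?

   i    0    1    2    3    4    5    6    7
a[i]    4   11    7    3   10   10    6    5
L[i]    1    2    2    1    3    3    2    2

3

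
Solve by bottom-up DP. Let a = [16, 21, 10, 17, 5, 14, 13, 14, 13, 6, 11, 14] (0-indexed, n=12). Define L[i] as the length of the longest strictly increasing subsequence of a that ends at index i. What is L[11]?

4

   i    0    1    2    3    4    5    6    7    8    9   10   11
a[i]   16   21   10   17    5   14   13   14   13    6   11   14
L[i]    1    2    1    2    1    2    2    3    2    2    3    4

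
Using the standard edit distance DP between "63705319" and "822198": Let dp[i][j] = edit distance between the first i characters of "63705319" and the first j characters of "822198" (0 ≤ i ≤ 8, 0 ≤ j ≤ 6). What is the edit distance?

   ''  8  2  2  1  9  8
''  0  1  2  3  4  5  6
 6  1  1  2  3  4  5  6
 3  2  2  2  3  4  5  6
 7  3  3  3  3  4  5  6
 0  4  4  4  4  4  5  6
 5  5  5  5  5  5  5  6
 3  6  6  6  6  6  6  6
 1  7  7  7  7  6  7  7
 9  8  8  8  8  7  6  7

7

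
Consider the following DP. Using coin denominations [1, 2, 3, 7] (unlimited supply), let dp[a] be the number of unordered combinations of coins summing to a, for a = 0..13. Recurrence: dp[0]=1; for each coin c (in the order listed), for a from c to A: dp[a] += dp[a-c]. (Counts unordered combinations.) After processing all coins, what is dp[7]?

9

after  coin     0     1     2     3     4     5     6     7     8     9    10    11    12    13
          1     1     1     1     1     1     1     1     1     1     1     1     1     1     1
          2     1     1     2     2     3     3     4     4     5     5     6     6     7     7
          3     1     1     2     3     4     5     7     8    10    12    14    16    19    21
          7     1     1     2     3     4     5     7     9    11    14    17    20    24    28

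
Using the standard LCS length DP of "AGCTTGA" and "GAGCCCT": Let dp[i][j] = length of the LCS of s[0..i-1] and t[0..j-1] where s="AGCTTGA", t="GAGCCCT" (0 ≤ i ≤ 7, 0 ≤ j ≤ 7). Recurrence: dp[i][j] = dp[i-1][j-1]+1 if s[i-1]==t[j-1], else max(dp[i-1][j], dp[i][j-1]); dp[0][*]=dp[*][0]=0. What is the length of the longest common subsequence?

   ''  G  A  G  C  C  C  T
''  0  0  0  0  0  0  0  0
 A  0  0  1  1  1  1  1  1
 G  0  1  1  2  2  2  2  2
 C  0  1  1  2  3  3  3  3
 T  0  1  1  2  3  3  3  4
 T  0  1  1  2  3  3  3  4
 G  0  1  1  2  3  3  3  4
 A  0  1  2  2  3  3  3  4

4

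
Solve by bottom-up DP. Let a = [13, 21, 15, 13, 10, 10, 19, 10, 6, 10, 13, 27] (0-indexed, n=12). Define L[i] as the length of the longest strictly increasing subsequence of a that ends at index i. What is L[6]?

3

   i    0    1    2    3    4    5    6    7    8    9   10   11
a[i]   13   21   15   13   10   10   19   10    6   10   13   27
L[i]    1    2    2    1    1    1    3    1    1    2    3    4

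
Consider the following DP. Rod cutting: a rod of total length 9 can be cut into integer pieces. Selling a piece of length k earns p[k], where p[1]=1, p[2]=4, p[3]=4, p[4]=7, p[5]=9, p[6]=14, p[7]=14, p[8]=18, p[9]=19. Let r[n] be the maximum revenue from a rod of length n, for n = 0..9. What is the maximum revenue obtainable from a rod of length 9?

19

   n    0    1    2    3    4    5    6    7    8    9
r[n]    0    1    4    5    8    9   14   15   18   19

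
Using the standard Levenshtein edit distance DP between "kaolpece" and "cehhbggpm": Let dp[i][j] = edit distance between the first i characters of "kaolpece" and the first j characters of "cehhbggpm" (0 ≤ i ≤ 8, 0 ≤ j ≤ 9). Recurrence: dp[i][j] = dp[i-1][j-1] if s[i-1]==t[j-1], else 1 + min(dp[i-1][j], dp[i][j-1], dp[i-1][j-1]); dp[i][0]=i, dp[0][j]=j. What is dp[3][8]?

8

   ''  c  e  h  h  b  g  g  p  m
''  0  1  2  3  4  5  6  7  8  9
 k  1  1  2  3  4  5  6  7  8  9
 a  2  2  2  3  4  5  6  7  8  9
 o  3  3  3  3  4  5  6  7  8  9
 l  4  4  4  4  4  5  6  7  8  9
 p  5  5  5  5  5  5  6  7  7  8
 e  6  6  5  6  6  6  6  7  8  8
 c  7  6  6  6  7  7  7  7  8  9
 e  8  7  6  7  7  8  8  8  8  9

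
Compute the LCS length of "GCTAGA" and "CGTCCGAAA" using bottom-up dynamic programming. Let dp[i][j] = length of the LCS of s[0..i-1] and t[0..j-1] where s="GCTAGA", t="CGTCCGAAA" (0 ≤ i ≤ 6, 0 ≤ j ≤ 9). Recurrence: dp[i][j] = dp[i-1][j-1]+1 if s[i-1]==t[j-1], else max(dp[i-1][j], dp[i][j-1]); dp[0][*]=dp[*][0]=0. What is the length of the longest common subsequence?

   ''  C  G  T  C  C  G  A  A  A
''  0  0  0  0  0  0  0  0  0  0
 G  0  0  1  1  1  1  1  1  1  1
 C  0  1  1  1  2  2  2  2  2  2
 T  0  1  1  2  2  2  2  2  2  2
 A  0  1  1  2  2  2  2  3  3  3
 G  0  1  2  2  2  2  3  3  3  3
 A  0  1  2  2  2  2  3  4  4  4

4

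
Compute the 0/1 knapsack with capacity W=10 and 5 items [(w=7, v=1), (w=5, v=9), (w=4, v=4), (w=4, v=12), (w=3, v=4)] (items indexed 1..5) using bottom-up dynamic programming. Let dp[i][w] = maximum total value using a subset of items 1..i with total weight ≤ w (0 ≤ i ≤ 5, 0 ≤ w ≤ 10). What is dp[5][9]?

i\w   0   1   2   3   4   5   6   7   8   9  10
  0   0   0   0   0   0   0   0   0   0   0   0
  1   0   0   0   0   0   0   0   1   1   1   1
  2   0   0   0   0   0   9   9   9   9   9   9
  3   0   0   0   0   4   9   9   9   9  13  13
  4   0   0   0   0  12  12  12  12  16  21  21
  5   0   0   0   4  12  12  12  16  16  21  21

21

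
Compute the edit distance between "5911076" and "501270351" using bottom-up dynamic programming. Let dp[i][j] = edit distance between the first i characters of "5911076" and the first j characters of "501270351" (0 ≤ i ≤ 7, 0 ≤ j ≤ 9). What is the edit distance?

6

   ''  5  0  1  2  7  0  3  5  1
''  0  1  2  3  4  5  6  7  8  9
 5  1  0  1  2  3  4  5  6  7  8
 9  2  1  1  2  3  4  5  6  7  8
 1  3  2  2  1  2  3  4  5  6  7
 1  4  3  3  2  2  3  4  5  6  6
 0  5  4  3  3  3  3  3  4  5  6
 7  6  5  4  4  4  3  4  4  5  6
 6  7  6  5  5  5  4  4  5  5  6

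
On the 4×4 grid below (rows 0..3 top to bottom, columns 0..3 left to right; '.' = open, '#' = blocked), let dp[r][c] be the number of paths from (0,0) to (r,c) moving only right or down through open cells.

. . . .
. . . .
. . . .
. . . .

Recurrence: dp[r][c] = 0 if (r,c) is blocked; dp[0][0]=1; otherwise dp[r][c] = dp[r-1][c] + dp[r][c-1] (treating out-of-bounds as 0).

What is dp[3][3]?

20

r\c   0   1   2   3
  0   1   1   1   1
  1   1   2   3   4
  2   1   3   6  10
  3   1   4  10  20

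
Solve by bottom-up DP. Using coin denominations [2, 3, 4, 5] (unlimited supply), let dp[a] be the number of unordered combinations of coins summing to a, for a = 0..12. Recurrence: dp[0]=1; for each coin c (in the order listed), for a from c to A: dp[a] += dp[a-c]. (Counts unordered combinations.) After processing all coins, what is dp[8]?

after  coin     0     1     2     3     4     5     6     7     8     9    10    11    12
          2     1     0     1     0     1     0     1     0     1     0     1     0     1
          3     1     0     1     1     1     1     2     1     2     2     2     2     3
          4     1     0     1     1     2     1     3     2     4     3     5     4     7
          5     1     0     1     1     2     2     3     3     5     5     7     7    10

5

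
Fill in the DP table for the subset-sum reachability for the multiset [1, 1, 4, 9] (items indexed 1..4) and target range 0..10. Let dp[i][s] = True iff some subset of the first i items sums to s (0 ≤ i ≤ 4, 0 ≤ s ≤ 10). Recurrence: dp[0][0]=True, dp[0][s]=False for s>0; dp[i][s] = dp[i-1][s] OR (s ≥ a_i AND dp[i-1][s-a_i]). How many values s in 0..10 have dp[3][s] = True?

6

i\s   0   1   2   3   4   5   6   7   8   9  10
  0   T   F   F   F   F   F   F   F   F   F   F
  1   T   T   F   F   F   F   F   F   F   F   F
  2   T   T   T   F   F   F   F   F   F   F   F
  3   T   T   T   F   T   T   T   F   F   F   F
  4   T   T   T   F   T   T   T   F   F   T   T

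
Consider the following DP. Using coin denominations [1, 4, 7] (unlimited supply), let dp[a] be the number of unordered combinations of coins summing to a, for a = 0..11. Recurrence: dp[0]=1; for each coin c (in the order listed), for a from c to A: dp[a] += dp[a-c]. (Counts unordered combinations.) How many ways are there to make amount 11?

5

after  coin     0     1     2     3     4     5     6     7     8     9    10    11
          1     1     1     1     1     1     1     1     1     1     1     1     1
          4     1     1     1     1     2     2     2     2     3     3     3     3
          7     1     1     1     1     2     2     2     3     4     4     4     5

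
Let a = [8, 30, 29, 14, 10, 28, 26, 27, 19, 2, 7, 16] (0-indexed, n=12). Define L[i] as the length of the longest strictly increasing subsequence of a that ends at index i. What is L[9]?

1

   i    0    1    2    3    4    5    6    7    8    9   10   11
a[i]    8   30   29   14   10   28   26   27   19    2    7   16
L[i]    1    2    2    2    2    3    3    4    3    1    2    3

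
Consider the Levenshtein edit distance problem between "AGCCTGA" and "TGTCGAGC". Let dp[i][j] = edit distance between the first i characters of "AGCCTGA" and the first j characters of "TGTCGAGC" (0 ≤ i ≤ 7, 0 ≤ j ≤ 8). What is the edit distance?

5

   ''  T  G  T  C  G  A  G  C
''  0  1  2  3  4  5  6  7  8
 A  1  1  2  3  4  5  5  6  7
 G  2  2  1  2  3  4  5  5  6
 C  3  3  2  2  2  3  4  5  5
 C  4  4  3  3  2  3  4  5  5
 T  5  4  4  3  3  3  4  5  6
 G  6  5  4  4  4  3  4  4  5
 A  7  6  5  5  5  4  3  4  5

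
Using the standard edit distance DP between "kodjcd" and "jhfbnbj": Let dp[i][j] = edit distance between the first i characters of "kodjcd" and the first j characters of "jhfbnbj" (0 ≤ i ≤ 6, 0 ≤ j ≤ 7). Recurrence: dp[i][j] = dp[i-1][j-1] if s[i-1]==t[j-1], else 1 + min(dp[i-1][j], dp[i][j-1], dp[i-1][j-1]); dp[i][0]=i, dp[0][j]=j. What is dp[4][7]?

   ''  j  h  f  b  n  b  j
''  0  1  2  3  4  5  6  7
 k  1  1  2  3  4  5  6  7
 o  2  2  2  3  4  5  6  7
 d  3  3  3  3  4  5  6  7
 j  4  3  4  4  4  5  6  6
 c  5  4  4  5  5  5  6  7
 d  6  5  5  5  6  6  6  7

6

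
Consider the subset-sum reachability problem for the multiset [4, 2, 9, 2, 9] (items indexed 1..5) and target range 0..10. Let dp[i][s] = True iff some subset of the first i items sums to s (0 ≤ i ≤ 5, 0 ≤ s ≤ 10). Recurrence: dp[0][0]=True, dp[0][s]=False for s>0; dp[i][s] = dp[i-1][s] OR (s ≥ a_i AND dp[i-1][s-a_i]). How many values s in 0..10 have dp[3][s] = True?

5

i\s   0   1   2   3   4   5   6   7   8   9  10
  0   T   F   F   F   F   F   F   F   F   F   F
  1   T   F   F   F   T   F   F   F   F   F   F
  2   T   F   T   F   T   F   T   F   F   F   F
  3   T   F   T   F   T   F   T   F   F   T   F
  4   T   F   T   F   T   F   T   F   T   T   F
  5   T   F   T   F   T   F   T   F   T   T   F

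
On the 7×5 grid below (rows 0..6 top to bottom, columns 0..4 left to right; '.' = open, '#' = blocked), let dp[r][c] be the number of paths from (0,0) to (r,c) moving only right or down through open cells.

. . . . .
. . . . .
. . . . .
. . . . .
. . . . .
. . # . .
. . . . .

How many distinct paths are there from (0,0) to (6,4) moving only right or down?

r\c   0   1   2   3   4
  0   1   1   1   1   1
  1   1   2   3   4   5
  2   1   3   6  10  15
  3   1   4  10  20  35
  4   1   5  15  35  70
  5   1   6   0  35 105
  6   1   7   7  42 147

147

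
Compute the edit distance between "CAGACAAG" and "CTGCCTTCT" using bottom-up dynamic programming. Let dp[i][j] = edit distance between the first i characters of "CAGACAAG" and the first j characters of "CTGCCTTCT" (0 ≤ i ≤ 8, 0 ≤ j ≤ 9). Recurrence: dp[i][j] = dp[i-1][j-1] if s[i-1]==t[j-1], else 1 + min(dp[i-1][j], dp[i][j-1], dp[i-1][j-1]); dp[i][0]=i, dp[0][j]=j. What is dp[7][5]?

   ''  C  T  G  C  C  T  T  C  T
''  0  1  2  3  4  5  6  7  8  9
 C  1  0  1  2  3  4  5  6  7  8
 A  2  1  1  2  3  4  5  6  7  8
 G  3  2  2  1  2  3  4  5  6  7
 A  4  3  3  2  2  3  4  5  6  7
 C  5  4  4  3  2  2  3  4  5  6
 A  6  5  5  4  3  3  3  4  5  6
 A  7  6  6  5  4  4  4  4  5  6
 G  8  7  7  6  5  5  5  5  5  6

4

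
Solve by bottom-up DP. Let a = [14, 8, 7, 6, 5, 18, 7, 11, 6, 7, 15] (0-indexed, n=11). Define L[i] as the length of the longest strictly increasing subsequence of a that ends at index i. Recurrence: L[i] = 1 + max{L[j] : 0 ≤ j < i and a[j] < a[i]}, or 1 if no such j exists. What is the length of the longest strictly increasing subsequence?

4

   i    0    1    2    3    4    5    6    7    8    9   10
a[i]   14    8    7    6    5   18    7   11    6    7   15
L[i]    1    1    1    1    1    2    2    3    2    3    4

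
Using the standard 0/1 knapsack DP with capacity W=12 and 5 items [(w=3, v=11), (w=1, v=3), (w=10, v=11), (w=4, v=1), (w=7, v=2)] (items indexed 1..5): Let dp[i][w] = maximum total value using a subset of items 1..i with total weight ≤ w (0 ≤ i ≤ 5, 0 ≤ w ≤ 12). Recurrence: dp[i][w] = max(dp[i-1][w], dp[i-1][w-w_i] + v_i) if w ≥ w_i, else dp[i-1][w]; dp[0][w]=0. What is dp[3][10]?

14

i\w   0   1   2   3   4   5   6   7   8   9  10  11  12
  0   0   0   0   0   0   0   0   0   0   0   0   0   0
  1   0   0   0  11  11  11  11  11  11  11  11  11  11
  2   0   3   3  11  14  14  14  14  14  14  14  14  14
  3   0   3   3  11  14  14  14  14  14  14  14  14  14
  4   0   3   3  11  14  14  14  14  15  15  15  15  15
  5   0   3   3  11  14  14  14  14  15  15  15  16  16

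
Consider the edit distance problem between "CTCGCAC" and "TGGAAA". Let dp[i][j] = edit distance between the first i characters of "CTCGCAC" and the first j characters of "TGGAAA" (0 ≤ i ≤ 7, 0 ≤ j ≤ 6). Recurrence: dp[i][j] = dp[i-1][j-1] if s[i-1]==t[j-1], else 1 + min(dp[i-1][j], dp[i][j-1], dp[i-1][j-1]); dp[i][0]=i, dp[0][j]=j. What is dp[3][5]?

   ''  T  G  G  A  A  A
''  0  1  2  3  4  5  6
 C  1  1  2  3  4  5  6
 T  2  1  2  3  4  5  6
 C  3  2  2  3  4  5  6
 G  4  3  2  2  3  4  5
 C  5  4  3  3  3  4  5
 A  6  5  4  4  3  3  4
 C  7  6  5  5  4  4  4

5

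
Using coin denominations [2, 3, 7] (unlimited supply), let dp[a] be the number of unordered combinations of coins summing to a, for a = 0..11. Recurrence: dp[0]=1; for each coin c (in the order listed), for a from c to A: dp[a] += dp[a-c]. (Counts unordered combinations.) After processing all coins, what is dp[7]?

2

after  coin     0     1     2     3     4     5     6     7     8     9    10    11
          2     1     0     1     0     1     0     1     0     1     0     1     0
          3     1     0     1     1     1     1     2     1     2     2     2     2
          7     1     0     1     1     1     1     2     2     2     3     3     3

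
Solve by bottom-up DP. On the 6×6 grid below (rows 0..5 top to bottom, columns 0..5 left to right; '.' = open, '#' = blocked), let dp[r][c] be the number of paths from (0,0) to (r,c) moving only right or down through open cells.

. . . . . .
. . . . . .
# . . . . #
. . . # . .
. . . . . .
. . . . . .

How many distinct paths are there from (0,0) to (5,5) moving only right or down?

80

r\c   0   1   2   3   4   5
  0   1   1   1   1   1   1
  1   1   2   3   4   5   6
  2   0   2   5   9  14   0
  3   0   2   7   0  14  14
  4   0   2   9   9  23  37
  5   0   2  11  20  43  80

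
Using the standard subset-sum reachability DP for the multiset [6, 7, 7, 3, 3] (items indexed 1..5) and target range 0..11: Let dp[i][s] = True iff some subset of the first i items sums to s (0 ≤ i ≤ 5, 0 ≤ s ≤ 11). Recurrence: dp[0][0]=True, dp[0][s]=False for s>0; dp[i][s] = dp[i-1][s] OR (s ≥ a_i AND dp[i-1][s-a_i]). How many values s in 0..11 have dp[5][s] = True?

i\s   0   1   2   3   4   5   6   7   8   9  10  11
  0   T   F   F   F   F   F   F   F   F   F   F   F
  1   T   F   F   F   F   F   T   F   F   F   F   F
  2   T   F   F   F   F   F   T   T   F   F   F   F
  3   T   F   F   F   F   F   T   T   F   F   F   F
  4   T   F   F   T   F   F   T   T   F   T   T   F
  5   T   F   F   T   F   F   T   T   F   T   T   F

6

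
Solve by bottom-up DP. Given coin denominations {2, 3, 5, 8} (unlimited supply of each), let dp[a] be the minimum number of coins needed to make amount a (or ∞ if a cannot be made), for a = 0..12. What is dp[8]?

 a  0  1  2  3  4  5  6  7  8  9 10 11 12
dp  0  -  1  1  2  1  2  2  1  3  2  2  3
(- denotes ∞ / unreachable)

1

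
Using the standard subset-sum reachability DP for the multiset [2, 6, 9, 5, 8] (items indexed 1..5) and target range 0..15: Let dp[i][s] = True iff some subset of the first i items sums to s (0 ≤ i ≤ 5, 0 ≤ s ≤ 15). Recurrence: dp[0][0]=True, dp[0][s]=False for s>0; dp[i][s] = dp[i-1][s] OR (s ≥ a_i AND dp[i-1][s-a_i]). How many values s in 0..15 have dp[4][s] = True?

11

i\s   0   1   2   3   4   5   6   7   8   9  10  11  12  13  14  15
  0   T   F   F   F   F   F   F   F   F   F   F   F   F   F   F   F
  1   T   F   T   F   F   F   F   F   F   F   F   F   F   F   F   F
  2   T   F   T   F   F   F   T   F   T   F   F   F   F   F   F   F
  3   T   F   T   F   F   F   T   F   T   T   F   T   F   F   F   T
  4   T   F   T   F   F   T   T   T   T   T   F   T   F   T   T   T
  5   T   F   T   F   F   T   T   T   T   T   T   T   F   T   T   T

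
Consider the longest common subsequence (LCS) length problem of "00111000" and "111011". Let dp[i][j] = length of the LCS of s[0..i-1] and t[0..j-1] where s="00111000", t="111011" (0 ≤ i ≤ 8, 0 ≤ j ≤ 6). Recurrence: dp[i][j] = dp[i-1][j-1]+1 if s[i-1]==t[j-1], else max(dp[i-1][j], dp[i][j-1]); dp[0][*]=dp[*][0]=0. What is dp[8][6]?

   ''  1  1  1  0  1  1
''  0  0  0  0  0  0  0
 0  0  0  0  0  1  1  1
 0  0  0  0  0  1  1  1
 1  0  1  1  1  1  2  2
 1  0  1  2  2  2  2  3
 1  0  1  2  3  3  3  3
 0  0  1  2  3  4  4  4
 0  0  1  2  3  4  4  4
 0  0  1  2  3  4  4  4

4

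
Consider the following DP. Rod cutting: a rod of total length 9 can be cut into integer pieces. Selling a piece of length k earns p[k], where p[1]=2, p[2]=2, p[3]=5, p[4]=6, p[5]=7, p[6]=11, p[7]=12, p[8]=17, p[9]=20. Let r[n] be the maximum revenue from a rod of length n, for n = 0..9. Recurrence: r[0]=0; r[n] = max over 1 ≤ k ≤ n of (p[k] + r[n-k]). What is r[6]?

12

   n    0    1    2    3    4    5    6    7    8    9
r[n]    0    2    4    6    8   10   12   14   17   20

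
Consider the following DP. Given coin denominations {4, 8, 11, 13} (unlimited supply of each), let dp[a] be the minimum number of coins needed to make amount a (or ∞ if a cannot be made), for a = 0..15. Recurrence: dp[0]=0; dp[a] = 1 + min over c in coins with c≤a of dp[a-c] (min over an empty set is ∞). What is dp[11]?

1

 a  0  1  2  3  4  5  6  7  8  9 10 11 12 13 14 15
dp  0  -  -  -  1  -  -  -  1  -  -  1  2  1  -  2
(- denotes ∞ / unreachable)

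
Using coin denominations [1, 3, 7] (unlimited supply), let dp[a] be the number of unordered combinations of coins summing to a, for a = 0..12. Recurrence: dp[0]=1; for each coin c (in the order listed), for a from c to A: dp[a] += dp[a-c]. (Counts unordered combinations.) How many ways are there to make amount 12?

after  coin     0     1     2     3     4     5     6     7     8     9    10    11    12
          1     1     1     1     1     1     1     1     1     1     1     1     1     1
          3     1     1     1     2     2     2     3     3     3     4     4     4     5
          7     1     1     1     2     2     2     3     4     4     5     6     6     7

7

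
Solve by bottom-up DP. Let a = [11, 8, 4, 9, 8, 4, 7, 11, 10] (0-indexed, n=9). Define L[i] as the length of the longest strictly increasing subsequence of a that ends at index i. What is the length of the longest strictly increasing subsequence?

   i    0    1    2    3    4    5    6    7    8
a[i]   11    8    4    9    8    4    7   11   10
L[i]    1    1    1    2    2    1    2    3    3

3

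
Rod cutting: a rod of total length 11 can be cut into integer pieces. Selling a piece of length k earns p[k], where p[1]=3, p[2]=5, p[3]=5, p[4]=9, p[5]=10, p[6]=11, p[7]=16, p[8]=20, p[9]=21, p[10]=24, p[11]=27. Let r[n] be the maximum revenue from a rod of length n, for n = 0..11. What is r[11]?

33

   n    0    1    2    3    4    5    6    7    8    9   10   11
r[n]    0    3    6    9   12   15   18   21   24   27   30   33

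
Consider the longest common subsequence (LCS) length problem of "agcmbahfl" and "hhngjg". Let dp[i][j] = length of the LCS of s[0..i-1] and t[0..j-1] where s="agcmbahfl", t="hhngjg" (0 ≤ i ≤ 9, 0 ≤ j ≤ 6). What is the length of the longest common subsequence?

1

   ''  h  h  n  g  j  g
''  0  0  0  0  0  0  0
 a  0  0  0  0  0  0  0
 g  0  0  0  0  1  1  1
 c  0  0  0  0  1  1  1
 m  0  0  0  0  1  1  1
 b  0  0  0  0  1  1  1
 a  0  0  0  0  1  1  1
 h  0  1  1  1  1  1  1
 f  0  1  1  1  1  1  1
 l  0  1  1  1  1  1  1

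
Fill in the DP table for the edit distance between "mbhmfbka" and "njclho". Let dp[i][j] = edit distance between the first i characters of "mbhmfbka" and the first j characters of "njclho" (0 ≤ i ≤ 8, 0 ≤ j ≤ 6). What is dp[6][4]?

   ''  n  j  c  l  h  o
''  0  1  2  3  4  5  6
 m  1  1  2  3  4  5  6
 b  2  2  2  3  4  5  6
 h  3  3  3  3  4  4  5
 m  4  4  4  4  4  5  5
 f  5  5  5  5  5  5  6
 b  6  6  6  6  6  6  6
 k  7  7  7  7  7  7  7
 a  8  8  8  8  8  8  8

6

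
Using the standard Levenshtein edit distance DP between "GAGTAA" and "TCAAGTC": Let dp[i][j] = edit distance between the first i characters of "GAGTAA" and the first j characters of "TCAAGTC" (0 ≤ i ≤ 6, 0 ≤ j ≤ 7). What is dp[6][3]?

4

   ''  T  C  A  A  G  T  C
''  0  1  2  3  4  5  6  7
 G  1  1  2  3  4  4  5  6
 A  2  2  2  2  3  4  5  6
 G  3  3  3  3  3  3  4  5
 T  4  3  4  4  4  4  3  4
 A  5  4  4  4  4  5  4  4
 A  6  5  5  4  4  5  5  5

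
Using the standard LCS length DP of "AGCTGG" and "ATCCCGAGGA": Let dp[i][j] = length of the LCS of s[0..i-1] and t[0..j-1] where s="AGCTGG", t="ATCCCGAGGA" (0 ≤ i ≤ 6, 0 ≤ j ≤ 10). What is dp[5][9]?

   ''  A  T  C  C  C  G  A  G  G  A
''  0  0  0  0  0  0  0  0  0  0  0
 A  0  1  1  1  1  1  1  1  1  1  1
 G  0  1  1  1  1  1  2  2  2  2  2
 C  0  1  1  2  2  2  2  2  2  2  2
 T  0  1  2  2  2  2  2  2  2  2  2
 G  0  1  2  2  2  2  3  3  3  3  3
 G  0  1  2  2  2  2  3  3  4  4  4

3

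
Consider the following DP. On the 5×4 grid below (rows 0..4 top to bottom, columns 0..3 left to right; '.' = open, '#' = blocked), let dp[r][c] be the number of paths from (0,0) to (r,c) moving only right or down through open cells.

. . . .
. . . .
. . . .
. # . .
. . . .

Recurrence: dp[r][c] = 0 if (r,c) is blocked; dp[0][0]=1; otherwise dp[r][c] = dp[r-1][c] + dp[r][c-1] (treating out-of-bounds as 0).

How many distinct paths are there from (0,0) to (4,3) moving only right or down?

r\c   0   1   2   3
  0   1   1   1   1
  1   1   2   3   4
  2   1   3   6  10
  3   1   0   6  16
  4   1   1   7  23

23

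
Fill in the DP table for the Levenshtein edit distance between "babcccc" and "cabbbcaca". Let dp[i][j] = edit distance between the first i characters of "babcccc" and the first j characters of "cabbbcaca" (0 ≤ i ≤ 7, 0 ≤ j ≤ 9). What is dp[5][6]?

   ''  c  a  b  b  b  c  a  c  a
''  0  1  2  3  4  5  6  7  8  9
 b  1  1  2  2  3  4  5  6  7  8
 a  2  2  1  2  3  4  5  5  6  7
 b  3  3  2  1  2  3  4  5  6  7
 c  4  3  3  2  2  3  3  4  5  6
 c  5  4  4  3  3  3  3  4  4  5
 c  6  5  5  4  4  4  3  4  4  5
 c  7  6  6  5  5  5  4  4  4  5

3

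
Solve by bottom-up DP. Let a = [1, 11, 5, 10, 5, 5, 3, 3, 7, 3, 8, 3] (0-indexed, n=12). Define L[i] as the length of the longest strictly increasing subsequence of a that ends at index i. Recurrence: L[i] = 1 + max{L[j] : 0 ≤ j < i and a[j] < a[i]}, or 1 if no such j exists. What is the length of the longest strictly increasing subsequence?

   i    0    1    2    3    4    5    6    7    8    9   10   11
a[i]    1   11    5   10    5    5    3    3    7    3    8    3
L[i]    1    2    2    3    2    2    2    2    3    2    4    2

4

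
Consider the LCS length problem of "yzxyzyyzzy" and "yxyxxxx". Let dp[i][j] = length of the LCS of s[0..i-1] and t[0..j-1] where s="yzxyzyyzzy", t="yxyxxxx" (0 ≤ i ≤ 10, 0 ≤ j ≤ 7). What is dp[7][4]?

   ''  y  x  y  x  x  x  x
''  0  0  0  0  0  0  0  0
 y  0  1  1  1  1  1  1  1
 z  0  1  1  1  1  1  1  1
 x  0  1  2  2  2  2  2  2
 y  0  1  2  3  3  3  3  3
 z  0  1  2  3  3  3  3  3
 y  0  1  2  3  3  3  3  3
 y  0  1  2  3  3  3  3  3
 z  0  1  2  3  3  3  3  3
 z  0  1  2  3  3  3  3  3
 y  0  1  2  3  3  3  3  3

3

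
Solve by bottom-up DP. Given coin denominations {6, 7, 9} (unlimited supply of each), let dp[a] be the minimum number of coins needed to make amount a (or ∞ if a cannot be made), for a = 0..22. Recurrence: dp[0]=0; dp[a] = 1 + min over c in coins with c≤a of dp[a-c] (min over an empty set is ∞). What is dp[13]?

 a  0  1  2  3  4  5  6  7  8  9 10 11 12 13 14 15 16 17 18 19 20 21 22
dp  0  -  -  -  -  -  1  1  -  1  -  -  2  2  2  2  2  -  2  3  3  3  3
(- denotes ∞ / unreachable)

2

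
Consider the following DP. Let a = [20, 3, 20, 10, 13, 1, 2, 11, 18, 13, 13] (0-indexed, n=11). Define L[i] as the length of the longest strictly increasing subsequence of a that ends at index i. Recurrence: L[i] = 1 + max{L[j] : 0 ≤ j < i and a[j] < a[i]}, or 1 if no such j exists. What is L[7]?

   i    0    1    2    3    4    5    6    7    8    9   10
a[i]   20    3   20   10   13    1    2   11   18   13   13
L[i]    1    1    2    2    3    1    2    3    4    4    4

3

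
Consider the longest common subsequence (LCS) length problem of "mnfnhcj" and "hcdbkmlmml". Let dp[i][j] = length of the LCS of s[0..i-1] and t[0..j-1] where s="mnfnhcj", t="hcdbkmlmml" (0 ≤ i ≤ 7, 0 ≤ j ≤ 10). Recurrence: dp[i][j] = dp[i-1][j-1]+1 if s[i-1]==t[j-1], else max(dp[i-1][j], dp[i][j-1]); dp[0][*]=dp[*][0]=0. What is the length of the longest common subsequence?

2

   ''  h  c  d  b  k  m  l  m  m  l
''  0  0  0  0  0  0  0  0  0  0  0
 m  0  0  0  0  0  0  1  1  1  1  1
 n  0  0  0  0  0  0  1  1  1  1  1
 f  0  0  0  0  0  0  1  1  1  1  1
 n  0  0  0  0  0  0  1  1  1  1  1
 h  0  1  1  1  1  1  1  1  1  1  1
 c  0  1  2  2  2  2  2  2  2  2  2
 j  0  1  2  2  2  2  2  2  2  2  2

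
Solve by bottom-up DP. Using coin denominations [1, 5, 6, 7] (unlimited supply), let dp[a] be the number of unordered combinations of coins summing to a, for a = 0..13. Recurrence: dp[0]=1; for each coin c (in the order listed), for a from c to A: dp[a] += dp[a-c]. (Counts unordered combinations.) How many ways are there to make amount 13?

after  coin     0     1     2     3     4     5     6     7     8     9    10    11    12    13
          1     1     1     1     1     1     1     1     1     1     1     1     1     1     1
          5     1     1     1     1     1     2     2     2     2     2     3     3     3     3
          6     1     1     1     1     1     2     3     3     3     3     4     5     6     6
          7     1     1     1     1     1     2     3     4     4     4     5     6     8     9

9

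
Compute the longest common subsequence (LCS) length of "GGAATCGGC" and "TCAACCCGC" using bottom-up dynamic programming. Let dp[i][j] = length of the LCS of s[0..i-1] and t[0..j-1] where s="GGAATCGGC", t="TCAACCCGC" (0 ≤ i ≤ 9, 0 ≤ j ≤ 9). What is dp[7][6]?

3

   ''  T  C  A  A  C  C  C  G  C
''  0  0  0  0  0  0  0  0  0  0
 G  0  0  0  0  0  0  0  0  1  1
 G  0  0  0  0  0  0  0  0  1  1
 A  0  0  0  1  1  1  1  1  1  1
 A  0  0  0  1  2  2  2  2  2  2
 T  0  1  1  1  2  2  2  2  2  2
 C  0  1  2  2  2  3  3  3  3  3
 G  0  1  2  2  2  3  3  3  4  4
 G  0  1  2  2  2  3  3  3  4  4
 C  0  1  2  2  2  3  4  4  4  5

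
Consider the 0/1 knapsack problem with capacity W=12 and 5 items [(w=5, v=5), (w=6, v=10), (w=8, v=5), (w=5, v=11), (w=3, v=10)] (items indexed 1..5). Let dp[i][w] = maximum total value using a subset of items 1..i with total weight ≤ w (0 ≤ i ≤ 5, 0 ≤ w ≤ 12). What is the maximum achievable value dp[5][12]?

21

i\w   0   1   2   3   4   5   6   7   8   9  10  11  12
  0   0   0   0   0   0   0   0   0   0   0   0   0   0
  1   0   0   0   0   0   5   5   5   5   5   5   5   5
  2   0   0   0   0   0   5  10  10  10  10  10  15  15
  3   0   0   0   0   0   5  10  10  10  10  10  15  15
  4   0   0   0   0   0  11  11  11  11  11  16  21  21
  5   0   0   0  10  10  11  11  11  21  21  21  21  21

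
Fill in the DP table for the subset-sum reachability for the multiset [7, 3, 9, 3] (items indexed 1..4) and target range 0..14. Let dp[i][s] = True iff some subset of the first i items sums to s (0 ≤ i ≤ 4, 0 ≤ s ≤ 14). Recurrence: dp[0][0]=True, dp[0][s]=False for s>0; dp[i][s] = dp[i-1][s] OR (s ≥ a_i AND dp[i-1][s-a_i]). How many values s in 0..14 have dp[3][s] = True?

6

i\s   0   1   2   3   4   5   6   7   8   9  10  11  12  13  14
  0   T   F   F   F   F   F   F   F   F   F   F   F   F   F   F
  1   T   F   F   F   F   F   F   T   F   F   F   F   F   F   F
  2   T   F   F   T   F   F   F   T   F   F   T   F   F   F   F
  3   T   F   F   T   F   F   F   T   F   T   T   F   T   F   F
  4   T   F   F   T   F   F   T   T   F   T   T   F   T   T   F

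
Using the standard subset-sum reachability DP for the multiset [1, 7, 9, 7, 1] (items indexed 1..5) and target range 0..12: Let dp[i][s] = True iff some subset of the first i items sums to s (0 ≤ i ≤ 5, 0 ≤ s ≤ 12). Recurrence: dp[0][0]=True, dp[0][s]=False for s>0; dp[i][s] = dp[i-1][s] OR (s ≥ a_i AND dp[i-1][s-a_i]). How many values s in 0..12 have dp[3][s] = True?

6

i\s   0   1   2   3   4   5   6   7   8   9  10  11  12
  0   T   F   F   F   F   F   F   F   F   F   F   F   F
  1   T   T   F   F   F   F   F   F   F   F   F   F   F
  2   T   T   F   F   F   F   F   T   T   F   F   F   F
  3   T   T   F   F   F   F   F   T   T   T   T   F   F
  4   T   T   F   F   F   F   F   T   T   T   T   F   F
  5   T   T   T   F   F   F   F   T   T   T   T   T   F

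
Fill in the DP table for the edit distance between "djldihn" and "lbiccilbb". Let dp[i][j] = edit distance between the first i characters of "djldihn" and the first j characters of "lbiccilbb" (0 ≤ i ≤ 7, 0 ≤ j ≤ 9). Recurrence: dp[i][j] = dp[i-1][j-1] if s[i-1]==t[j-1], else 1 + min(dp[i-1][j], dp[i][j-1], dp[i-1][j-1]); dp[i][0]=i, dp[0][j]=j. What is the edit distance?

   ''  l  b  i  c  c  i  l  b  b
''  0  1  2  3  4  5  6  7  8  9
 d  1  1  2  3  4  5  6  7  8  9
 j  2  2  2  3  4  5  6  7  8  9
 l  3  2  3  3  4  5  6  6  7  8
 d  4  3  3  4  4  5  6  7  7  8
 i  5  4  4  3  4  5  5  6  7  8
 h  6  5  5  4  4  5  6  6  7  8
 n  7  6  6  5  5  5  6  7  7  8

8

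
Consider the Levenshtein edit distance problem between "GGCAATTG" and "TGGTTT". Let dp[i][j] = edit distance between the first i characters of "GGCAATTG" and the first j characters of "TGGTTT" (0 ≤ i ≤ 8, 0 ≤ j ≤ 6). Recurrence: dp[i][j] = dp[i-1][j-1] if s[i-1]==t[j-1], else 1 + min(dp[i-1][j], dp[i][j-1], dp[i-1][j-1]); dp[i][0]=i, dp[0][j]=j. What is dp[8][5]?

5

   ''  T  G  G  T  T  T
''  0  1  2  3  4  5  6
 G  1  1  1  2  3  4  5
 G  2  2  1  1  2  3  4
 C  3  3  2  2  2  3  4
 A  4  4  3  3  3  3  4
 A  5  5  4  4  4  4  4
 T  6  5  5  5  4  4  4
 T  7  6  6  6  5  4  4
 G  8  7  6  6  6  5  5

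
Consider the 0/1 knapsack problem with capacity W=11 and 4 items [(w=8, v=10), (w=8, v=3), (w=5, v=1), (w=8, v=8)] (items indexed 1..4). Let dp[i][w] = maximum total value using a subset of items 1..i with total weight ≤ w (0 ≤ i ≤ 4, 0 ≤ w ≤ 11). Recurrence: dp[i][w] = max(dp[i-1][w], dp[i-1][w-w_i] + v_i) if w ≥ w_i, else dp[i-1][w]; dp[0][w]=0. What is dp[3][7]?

i\w   0   1   2   3   4   5   6   7   8   9  10  11
  0   0   0   0   0   0   0   0   0   0   0   0   0
  1   0   0   0   0   0   0   0   0  10  10  10  10
  2   0   0   0   0   0   0   0   0  10  10  10  10
  3   0   0   0   0   0   1   1   1  10  10  10  10
  4   0   0   0   0   0   1   1   1  10  10  10  10

1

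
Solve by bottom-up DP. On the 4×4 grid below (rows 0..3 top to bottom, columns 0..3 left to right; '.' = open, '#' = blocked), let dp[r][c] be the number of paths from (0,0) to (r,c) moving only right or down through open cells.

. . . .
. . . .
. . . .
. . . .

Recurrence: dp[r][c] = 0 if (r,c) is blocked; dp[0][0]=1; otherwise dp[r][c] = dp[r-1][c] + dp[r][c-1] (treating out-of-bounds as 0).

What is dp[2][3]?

10

r\c   0   1   2   3
  0   1   1   1   1
  1   1   2   3   4
  2   1   3   6  10
  3   1   4  10  20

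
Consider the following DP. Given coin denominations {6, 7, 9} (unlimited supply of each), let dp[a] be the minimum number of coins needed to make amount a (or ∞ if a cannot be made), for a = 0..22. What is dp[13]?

2

 a  0  1  2  3  4  5  6  7  8  9 10 11 12 13 14 15 16 17 18 19 20 21 22
dp  0  -  -  -  -  -  1  1  -  1  -  -  2  2  2  2  2  -  2  3  3  3  3
(- denotes ∞ / unreachable)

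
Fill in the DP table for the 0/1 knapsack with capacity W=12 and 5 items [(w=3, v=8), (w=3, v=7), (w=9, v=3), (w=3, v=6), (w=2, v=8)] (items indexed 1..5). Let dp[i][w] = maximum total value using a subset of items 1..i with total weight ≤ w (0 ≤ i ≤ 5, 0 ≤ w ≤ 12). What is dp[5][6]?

16

i\w   0   1   2   3   4   5   6   7   8   9  10  11  12
  0   0   0   0   0   0   0   0   0   0   0   0   0   0
  1   0   0   0   8   8   8   8   8   8   8   8   8   8
  2   0   0   0   8   8   8  15  15  15  15  15  15  15
  3   0   0   0   8   8   8  15  15  15  15  15  15  15
  4   0   0   0   8   8   8  15  15  15  21  21  21  21
  5   0   0   8   8   8  16  16  16  23  23  23  29  29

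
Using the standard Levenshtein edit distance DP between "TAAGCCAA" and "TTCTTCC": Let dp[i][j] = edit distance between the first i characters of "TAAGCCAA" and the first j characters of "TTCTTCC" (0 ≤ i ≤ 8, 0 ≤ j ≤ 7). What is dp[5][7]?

   ''  T  T  C  T  T  C  C
''  0  1  2  3  4  5  6  7
 T  1  0  1  2  3  4  5  6
 A  2  1  1  2  3  4  5  6
 A  3  2  2  2  3  4  5  6
 G  4  3  3  3  3  4  5  6
 C  5  4  4  3  4  4  4  5
 C  6  5  5  4  4  5  4  4
 A  7  6  6  5  5  5  5  5
 A  8  7  7  6  6  6  6  6

5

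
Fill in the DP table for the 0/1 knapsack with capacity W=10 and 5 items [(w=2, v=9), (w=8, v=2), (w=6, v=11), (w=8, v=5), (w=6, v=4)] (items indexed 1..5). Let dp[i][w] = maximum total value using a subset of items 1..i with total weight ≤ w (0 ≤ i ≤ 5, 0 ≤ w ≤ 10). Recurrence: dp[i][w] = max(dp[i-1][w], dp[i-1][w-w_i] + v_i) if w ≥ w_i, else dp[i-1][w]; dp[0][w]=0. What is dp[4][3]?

i\w   0   1   2   3   4   5   6   7   8   9  10
  0   0   0   0   0   0   0   0   0   0   0   0
  1   0   0   9   9   9   9   9   9   9   9   9
  2   0   0   9   9   9   9   9   9   9   9  11
  3   0   0   9   9   9   9  11  11  20  20  20
  4   0   0   9   9   9   9  11  11  20  20  20
  5   0   0   9   9   9   9  11  11  20  20  20

9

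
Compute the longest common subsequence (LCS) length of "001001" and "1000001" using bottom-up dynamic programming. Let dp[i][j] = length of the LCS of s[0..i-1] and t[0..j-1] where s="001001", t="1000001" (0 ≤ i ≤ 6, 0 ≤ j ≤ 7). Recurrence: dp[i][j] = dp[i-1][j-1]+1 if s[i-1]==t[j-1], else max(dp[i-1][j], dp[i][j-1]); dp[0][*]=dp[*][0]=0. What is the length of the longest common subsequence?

5

   ''  1  0  0  0  0  0  1
''  0  0  0  0  0  0  0  0
 0  0  0  1  1  1  1  1  1
 0  0  0  1  2  2  2  2  2
 1  0  1  1  2  2  2  2  3
 0  0  1  2  2  3  3  3  3
 0  0  1  2  3  3  4  4  4
 1  0  1  2  3  3  4  4  5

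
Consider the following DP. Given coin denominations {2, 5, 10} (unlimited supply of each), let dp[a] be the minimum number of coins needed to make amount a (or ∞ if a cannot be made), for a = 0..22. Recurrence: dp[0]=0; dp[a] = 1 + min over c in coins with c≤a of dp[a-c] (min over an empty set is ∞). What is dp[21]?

 a  0  1  2  3  4  5  6  7  8  9 10 11 12 13 14 15 16 17 18 19 20 21 22
dp  0  -  1  -  2  1  3  2  4  3  1  4  2  5  3  2  4  3  5  4  2  5  3
(- denotes ∞ / unreachable)

5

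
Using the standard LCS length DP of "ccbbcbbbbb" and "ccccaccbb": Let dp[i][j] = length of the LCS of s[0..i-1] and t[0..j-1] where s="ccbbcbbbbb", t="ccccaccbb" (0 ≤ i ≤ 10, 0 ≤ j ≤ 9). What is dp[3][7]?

2

   ''  c  c  c  c  a  c  c  b  b
''  0  0  0  0  0  0  0  0  0  0
 c  0  1  1  1  1  1  1  1  1  1
 c  0  1  2  2  2  2  2  2  2  2
 b  0  1  2  2  2  2  2  2  3  3
 b  0  1  2  2  2  2  2  2  3  4
 c  0  1  2  3  3  3  3  3  3  4
 b  0  1  2  3  3  3  3  3  4  4
 b  0  1  2  3  3  3  3  3  4  5
 b  0  1  2  3  3  3  3  3  4  5
 b  0  1  2  3  3  3  3  3  4  5
 b  0  1  2  3  3  3  3  3  4  5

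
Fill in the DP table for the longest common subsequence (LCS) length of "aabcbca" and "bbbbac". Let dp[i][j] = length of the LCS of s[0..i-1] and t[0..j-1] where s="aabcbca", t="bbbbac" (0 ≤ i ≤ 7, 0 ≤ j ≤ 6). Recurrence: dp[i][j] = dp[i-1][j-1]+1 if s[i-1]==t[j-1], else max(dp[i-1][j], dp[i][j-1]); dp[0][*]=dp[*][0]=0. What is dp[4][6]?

   ''  b  b  b  b  a  c
''  0  0  0  0  0  0  0
 a  0  0  0  0  0  1  1
 a  0  0  0  0  0  1  1
 b  0  1  1  1  1  1  1
 c  0  1  1  1  1  1  2
 b  0  1  2  2  2  2  2
 c  0  1  2  2  2  2  3
 a  0  1  2  2  2  3  3

2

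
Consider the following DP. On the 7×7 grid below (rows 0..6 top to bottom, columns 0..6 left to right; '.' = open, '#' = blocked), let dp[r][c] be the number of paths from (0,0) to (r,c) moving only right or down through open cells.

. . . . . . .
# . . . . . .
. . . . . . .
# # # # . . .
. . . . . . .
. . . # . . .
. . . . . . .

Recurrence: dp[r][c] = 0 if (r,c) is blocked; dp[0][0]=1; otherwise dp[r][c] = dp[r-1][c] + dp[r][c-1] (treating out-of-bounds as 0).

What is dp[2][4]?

r\c   0   1   2   3   4   5   6
  0   1   1   1   1   1   1   1
  1   0   1   2   3   4   5   6
  2   0   1   3   6  10  15  21
  3   0   0   0   0  10  25  46
  4   0   0   0   0  10  35  81
  5   0   0   0   0  10  45 126
  6   0   0   0   0  10  55 181

10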